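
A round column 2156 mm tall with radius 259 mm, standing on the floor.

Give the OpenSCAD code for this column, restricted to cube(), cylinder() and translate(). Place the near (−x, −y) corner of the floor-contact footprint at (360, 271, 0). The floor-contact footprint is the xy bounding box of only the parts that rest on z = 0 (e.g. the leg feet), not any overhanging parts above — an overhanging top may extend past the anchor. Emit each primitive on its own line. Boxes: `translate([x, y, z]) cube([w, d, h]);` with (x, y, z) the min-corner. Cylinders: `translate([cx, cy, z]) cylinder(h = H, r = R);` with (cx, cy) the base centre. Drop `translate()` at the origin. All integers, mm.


translate([619, 530, 0]) cylinder(h = 2156, r = 259);


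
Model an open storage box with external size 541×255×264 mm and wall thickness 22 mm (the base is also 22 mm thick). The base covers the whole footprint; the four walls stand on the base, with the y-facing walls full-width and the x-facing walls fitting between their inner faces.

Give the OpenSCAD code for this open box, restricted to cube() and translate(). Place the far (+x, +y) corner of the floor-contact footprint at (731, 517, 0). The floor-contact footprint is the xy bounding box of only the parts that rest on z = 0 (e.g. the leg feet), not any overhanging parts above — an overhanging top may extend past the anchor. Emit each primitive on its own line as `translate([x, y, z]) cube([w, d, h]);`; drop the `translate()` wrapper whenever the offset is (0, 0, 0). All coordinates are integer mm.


translate([190, 262, 0]) cube([541, 255, 22]);
translate([190, 262, 22]) cube([541, 22, 242]);
translate([190, 495, 22]) cube([541, 22, 242]);
translate([190, 284, 22]) cube([22, 211, 242]);
translate([709, 284, 22]) cube([22, 211, 242]);


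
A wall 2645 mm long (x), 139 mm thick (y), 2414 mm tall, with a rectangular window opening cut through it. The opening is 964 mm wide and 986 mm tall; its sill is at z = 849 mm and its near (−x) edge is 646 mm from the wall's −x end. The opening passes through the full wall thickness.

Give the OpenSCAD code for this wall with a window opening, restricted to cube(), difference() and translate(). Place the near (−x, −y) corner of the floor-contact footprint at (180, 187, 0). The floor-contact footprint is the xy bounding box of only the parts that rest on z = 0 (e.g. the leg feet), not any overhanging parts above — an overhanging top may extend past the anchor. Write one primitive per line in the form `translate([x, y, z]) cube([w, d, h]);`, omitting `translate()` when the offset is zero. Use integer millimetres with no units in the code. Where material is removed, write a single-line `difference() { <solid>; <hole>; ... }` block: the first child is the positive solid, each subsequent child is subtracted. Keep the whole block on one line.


difference() { translate([180, 187, 0]) cube([2645, 139, 2414]); translate([826, 187, 849]) cube([964, 139, 986]); }


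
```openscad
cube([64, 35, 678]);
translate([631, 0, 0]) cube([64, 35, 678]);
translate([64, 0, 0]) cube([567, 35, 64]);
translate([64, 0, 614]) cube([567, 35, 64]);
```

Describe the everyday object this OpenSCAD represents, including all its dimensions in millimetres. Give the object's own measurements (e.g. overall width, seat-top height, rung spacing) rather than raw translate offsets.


A rectangular picture frame lying in the x–z plane (depth along y). The opening is 567 mm wide (x) by 550 mm tall (z), surrounded by a border 64 mm wide on all four sides. The frame is 35 mm deep and is made of two full-height vertical stiles with two horizontal rails fitted between them.


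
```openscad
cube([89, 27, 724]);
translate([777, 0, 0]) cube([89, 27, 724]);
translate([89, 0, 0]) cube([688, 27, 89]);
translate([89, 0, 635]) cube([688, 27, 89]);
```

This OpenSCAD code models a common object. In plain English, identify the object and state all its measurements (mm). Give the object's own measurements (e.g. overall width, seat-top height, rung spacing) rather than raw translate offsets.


A rectangular picture frame lying in the x–z plane (depth along y). The opening is 688 mm wide (x) by 546 mm tall (z), surrounded by a border 89 mm wide on all four sides. The frame is 27 mm deep and is made of two full-height vertical stiles with two horizontal rails fitted between them.


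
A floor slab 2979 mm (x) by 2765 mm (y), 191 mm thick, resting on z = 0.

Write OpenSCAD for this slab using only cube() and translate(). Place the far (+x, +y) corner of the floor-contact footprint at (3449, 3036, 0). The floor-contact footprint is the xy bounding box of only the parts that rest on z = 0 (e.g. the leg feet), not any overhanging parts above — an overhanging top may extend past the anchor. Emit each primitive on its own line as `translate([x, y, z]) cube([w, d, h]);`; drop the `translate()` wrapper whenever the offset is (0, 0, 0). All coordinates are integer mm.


translate([470, 271, 0]) cube([2979, 2765, 191]);


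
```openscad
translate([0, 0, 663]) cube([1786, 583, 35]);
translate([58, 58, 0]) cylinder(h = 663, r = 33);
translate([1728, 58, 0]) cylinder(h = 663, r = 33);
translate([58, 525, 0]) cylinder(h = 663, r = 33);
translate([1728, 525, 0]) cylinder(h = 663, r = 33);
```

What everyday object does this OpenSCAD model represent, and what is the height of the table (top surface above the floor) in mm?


A table. The table height is 698 mm.

A 1786×583×35 slab sits at z = 663 on four Ø66 mm round legs — a table. The top surface is at 663 + 35 = 698 mm.


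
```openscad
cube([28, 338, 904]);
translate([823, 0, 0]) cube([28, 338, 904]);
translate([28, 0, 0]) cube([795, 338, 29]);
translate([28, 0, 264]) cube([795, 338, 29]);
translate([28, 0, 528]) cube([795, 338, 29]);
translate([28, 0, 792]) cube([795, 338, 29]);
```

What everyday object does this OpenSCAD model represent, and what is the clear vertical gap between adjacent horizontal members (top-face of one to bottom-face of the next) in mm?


A bookshelf. The clear shelf gap is 235 mm.

Two tall side panels with 4 horizontal boards between them — a bookshelf. The first two shelf undersides are at z = 0 and z = 264; with shelf thickness 29, the clear gap is 264 − 0 − 29 = 235 mm.


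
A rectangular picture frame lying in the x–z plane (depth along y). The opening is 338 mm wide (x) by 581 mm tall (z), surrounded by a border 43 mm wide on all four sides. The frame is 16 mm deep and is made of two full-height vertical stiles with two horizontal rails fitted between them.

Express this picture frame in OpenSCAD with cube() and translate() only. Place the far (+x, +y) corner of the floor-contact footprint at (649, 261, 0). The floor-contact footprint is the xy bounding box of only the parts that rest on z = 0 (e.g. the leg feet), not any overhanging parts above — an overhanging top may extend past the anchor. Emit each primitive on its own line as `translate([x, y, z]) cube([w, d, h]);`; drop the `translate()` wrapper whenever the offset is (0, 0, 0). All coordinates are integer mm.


translate([225, 245, 0]) cube([43, 16, 667]);
translate([606, 245, 0]) cube([43, 16, 667]);
translate([268, 245, 0]) cube([338, 16, 43]);
translate([268, 245, 624]) cube([338, 16, 43]);


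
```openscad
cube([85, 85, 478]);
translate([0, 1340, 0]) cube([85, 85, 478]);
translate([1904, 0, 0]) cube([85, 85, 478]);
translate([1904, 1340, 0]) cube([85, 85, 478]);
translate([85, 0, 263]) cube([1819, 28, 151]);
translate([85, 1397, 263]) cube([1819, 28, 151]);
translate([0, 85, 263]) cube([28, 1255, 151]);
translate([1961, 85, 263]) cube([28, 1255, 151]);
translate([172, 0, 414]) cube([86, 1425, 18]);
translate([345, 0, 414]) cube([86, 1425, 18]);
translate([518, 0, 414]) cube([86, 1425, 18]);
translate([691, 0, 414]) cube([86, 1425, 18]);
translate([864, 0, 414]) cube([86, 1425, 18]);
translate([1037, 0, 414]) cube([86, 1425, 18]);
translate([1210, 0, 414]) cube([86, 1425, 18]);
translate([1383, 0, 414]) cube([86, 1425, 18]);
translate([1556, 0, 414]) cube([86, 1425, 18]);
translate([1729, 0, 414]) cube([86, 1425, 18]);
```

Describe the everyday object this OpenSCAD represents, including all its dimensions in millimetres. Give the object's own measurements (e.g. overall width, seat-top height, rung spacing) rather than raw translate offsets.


A bed frame 1989 mm long (x) by 1425 mm wide (y). Four 85×85 mm corner posts, 478 mm tall, at the corners of the footprint. Four rails of 28 mm thickness and 151 mm height run between adjacent posts with their undersides at z = 263 mm, their outer faces flush with the outside of the frame (the two x-running rails run between the posts' inner faces; the two y-running rails run between the posts' inner faces). 10 slats, each 86 mm wide (x) and 18 mm thick, lie across the top of the two x-running rails, running the full 1425 mm width of the frame in y; along x they sit between the end posts with a 87 mm gap after the −x posts and between neighbouring slats, leaving 89 mm before the +x posts.


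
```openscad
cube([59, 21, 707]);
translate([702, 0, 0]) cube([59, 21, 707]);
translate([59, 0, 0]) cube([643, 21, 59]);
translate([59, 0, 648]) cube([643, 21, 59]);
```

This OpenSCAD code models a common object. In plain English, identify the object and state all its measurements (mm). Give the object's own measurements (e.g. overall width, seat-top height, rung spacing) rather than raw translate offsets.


A rectangular picture frame lying in the x–z plane (depth along y). The opening is 643 mm wide (x) by 589 mm tall (z), surrounded by a border 59 mm wide on all four sides. The frame is 21 mm deep and is made of two full-height vertical stiles with two horizontal rails fitted between them.


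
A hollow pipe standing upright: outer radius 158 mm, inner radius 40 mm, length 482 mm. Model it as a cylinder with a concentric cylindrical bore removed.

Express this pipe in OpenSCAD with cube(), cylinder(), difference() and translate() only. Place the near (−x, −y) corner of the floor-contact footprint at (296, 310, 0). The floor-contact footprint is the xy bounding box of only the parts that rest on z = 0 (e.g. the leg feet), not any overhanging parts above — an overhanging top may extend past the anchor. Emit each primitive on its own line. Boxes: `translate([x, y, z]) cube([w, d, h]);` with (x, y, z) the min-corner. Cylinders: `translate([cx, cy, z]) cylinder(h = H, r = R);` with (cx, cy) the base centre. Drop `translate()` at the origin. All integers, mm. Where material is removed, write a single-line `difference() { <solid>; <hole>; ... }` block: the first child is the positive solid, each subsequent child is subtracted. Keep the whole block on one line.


difference() { translate([454, 468, 0]) cylinder(h = 482, r = 158); translate([454, 468, 0]) cylinder(h = 482, r = 40); }


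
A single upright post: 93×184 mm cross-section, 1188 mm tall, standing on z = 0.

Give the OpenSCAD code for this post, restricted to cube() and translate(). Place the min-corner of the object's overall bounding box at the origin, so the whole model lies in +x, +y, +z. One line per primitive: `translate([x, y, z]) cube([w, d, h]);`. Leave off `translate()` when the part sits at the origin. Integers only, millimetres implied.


cube([93, 184, 1188]);


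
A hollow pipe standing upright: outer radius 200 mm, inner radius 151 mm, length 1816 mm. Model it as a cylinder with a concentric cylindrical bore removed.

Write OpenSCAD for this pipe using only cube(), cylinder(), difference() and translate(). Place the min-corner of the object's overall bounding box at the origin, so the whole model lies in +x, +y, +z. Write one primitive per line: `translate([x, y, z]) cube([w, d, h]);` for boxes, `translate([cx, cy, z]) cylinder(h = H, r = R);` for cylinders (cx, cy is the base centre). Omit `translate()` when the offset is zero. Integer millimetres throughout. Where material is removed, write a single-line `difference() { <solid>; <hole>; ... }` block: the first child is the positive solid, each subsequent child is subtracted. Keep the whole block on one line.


difference() { translate([200, 200, 0]) cylinder(h = 1816, r = 200); translate([200, 200, 0]) cylinder(h = 1816, r = 151); }


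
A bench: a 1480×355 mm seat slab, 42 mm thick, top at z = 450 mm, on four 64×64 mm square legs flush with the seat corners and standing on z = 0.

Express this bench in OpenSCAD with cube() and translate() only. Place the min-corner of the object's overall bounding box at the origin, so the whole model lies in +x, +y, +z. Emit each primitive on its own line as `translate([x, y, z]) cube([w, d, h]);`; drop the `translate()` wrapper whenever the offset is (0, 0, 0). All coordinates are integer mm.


translate([0, 0, 408]) cube([1480, 355, 42]);
cube([64, 64, 408]);
translate([0, 291, 0]) cube([64, 64, 408]);
translate([1416, 0, 0]) cube([64, 64, 408]);
translate([1416, 291, 0]) cube([64, 64, 408]);


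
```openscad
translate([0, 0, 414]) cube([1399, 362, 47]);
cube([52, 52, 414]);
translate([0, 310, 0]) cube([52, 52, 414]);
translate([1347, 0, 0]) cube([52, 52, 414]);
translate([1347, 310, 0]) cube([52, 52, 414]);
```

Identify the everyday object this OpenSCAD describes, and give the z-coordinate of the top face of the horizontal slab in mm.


A bench. The seat-top height is 461 mm.

A long slab on four corner posts — a bench. The slab sits at z = 414 with thickness 47, so the top is 414 + 47 = 461 mm.


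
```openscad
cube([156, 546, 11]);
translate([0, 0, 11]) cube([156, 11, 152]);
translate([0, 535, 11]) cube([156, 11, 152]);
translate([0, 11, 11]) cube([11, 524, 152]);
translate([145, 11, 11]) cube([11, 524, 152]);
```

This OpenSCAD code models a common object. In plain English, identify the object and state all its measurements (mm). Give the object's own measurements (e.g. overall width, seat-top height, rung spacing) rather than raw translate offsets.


An open-topped rectangular box: outside dimensions 156×546×163 mm, with a uniform wall and base thickness of 11 mm. The base is a full 156×546 slab on the floor; four walls sit on top of the base. The front and back walls (the −y and +y sides) span the full width; the two side walls fit between them.


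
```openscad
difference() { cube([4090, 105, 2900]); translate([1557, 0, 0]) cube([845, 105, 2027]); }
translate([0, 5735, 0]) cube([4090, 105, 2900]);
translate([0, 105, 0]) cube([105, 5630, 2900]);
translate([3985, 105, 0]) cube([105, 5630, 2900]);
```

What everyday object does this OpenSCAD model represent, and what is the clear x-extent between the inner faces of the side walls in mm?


A single room. The interior width is 3880 mm.

Four walls enclosing a rectangle with a door in the front wall — a room. Outside width 4090 minus two 105 mm walls gives 3880 mm.


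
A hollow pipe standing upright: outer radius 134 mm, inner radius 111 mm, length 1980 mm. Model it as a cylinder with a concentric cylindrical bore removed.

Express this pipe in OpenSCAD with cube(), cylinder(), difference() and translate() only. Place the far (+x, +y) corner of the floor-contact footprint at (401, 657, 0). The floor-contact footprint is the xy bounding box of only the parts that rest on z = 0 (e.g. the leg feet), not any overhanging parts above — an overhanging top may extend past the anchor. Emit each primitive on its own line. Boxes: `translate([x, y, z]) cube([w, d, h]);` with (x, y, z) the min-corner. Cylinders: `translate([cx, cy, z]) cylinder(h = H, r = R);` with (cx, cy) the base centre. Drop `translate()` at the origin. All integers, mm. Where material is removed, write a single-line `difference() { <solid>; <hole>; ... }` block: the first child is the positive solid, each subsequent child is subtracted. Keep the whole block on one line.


difference() { translate([267, 523, 0]) cylinder(h = 1980, r = 134); translate([267, 523, 0]) cylinder(h = 1980, r = 111); }


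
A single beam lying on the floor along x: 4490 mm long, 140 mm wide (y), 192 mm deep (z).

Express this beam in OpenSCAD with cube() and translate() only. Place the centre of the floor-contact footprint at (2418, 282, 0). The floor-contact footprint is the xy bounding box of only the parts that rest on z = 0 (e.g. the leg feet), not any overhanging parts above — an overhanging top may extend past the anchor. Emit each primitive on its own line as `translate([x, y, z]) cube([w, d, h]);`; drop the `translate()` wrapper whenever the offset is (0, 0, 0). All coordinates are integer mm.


translate([173, 212, 0]) cube([4490, 140, 192]);


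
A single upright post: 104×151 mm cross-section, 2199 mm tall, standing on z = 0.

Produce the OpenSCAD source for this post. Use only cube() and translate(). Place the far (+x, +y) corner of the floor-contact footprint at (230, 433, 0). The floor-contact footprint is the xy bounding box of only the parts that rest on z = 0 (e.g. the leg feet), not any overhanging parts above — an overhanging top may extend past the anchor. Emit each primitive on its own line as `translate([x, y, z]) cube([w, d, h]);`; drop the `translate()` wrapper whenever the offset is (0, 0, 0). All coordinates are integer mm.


translate([126, 282, 0]) cube([104, 151, 2199]);


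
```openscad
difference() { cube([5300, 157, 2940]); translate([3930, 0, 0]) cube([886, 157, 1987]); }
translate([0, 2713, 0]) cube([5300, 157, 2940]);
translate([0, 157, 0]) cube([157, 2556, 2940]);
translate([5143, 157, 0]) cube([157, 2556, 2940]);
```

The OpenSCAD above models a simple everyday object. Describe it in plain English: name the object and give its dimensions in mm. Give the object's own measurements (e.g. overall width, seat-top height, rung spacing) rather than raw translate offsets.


A single room: four walls, each 2940 mm tall and 157 mm thick, enclosing an outside footprint 5300×2870 mm (x × y), no floor or roof. The front and back walls (−y and +y sides) run the full x-width; the side walls fit between their inner faces. A door opening 886 mm wide and 1987 mm tall is cut through the front wall from the floor up, its −x edge 3930 mm from the wall's −x end.


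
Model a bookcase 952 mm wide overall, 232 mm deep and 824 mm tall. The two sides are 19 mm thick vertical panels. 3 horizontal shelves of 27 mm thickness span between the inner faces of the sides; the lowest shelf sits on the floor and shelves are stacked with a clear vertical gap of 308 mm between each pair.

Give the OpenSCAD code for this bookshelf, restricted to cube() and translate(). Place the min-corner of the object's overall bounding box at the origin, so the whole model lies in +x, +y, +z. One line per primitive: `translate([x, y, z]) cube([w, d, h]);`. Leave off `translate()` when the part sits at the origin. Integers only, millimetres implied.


cube([19, 232, 824]);
translate([933, 0, 0]) cube([19, 232, 824]);
translate([19, 0, 0]) cube([914, 232, 27]);
translate([19, 0, 335]) cube([914, 232, 27]);
translate([19, 0, 670]) cube([914, 232, 27]);


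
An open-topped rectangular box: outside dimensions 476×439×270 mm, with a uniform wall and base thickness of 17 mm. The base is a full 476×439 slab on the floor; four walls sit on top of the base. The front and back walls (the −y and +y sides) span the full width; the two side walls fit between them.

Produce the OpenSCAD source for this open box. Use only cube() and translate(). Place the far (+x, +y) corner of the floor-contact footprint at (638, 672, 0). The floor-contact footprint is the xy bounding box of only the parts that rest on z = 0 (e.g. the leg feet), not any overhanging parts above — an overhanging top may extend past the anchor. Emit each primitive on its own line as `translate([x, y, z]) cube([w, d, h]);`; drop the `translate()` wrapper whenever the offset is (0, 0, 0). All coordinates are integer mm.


translate([162, 233, 0]) cube([476, 439, 17]);
translate([162, 233, 17]) cube([476, 17, 253]);
translate([162, 655, 17]) cube([476, 17, 253]);
translate([162, 250, 17]) cube([17, 405, 253]);
translate([621, 250, 17]) cube([17, 405, 253]);


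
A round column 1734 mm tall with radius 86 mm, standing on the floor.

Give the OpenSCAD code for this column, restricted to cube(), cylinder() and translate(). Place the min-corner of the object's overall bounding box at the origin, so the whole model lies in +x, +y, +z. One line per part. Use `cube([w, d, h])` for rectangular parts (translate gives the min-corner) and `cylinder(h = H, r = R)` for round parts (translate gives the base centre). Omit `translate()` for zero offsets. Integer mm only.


translate([86, 86, 0]) cylinder(h = 1734, r = 86);


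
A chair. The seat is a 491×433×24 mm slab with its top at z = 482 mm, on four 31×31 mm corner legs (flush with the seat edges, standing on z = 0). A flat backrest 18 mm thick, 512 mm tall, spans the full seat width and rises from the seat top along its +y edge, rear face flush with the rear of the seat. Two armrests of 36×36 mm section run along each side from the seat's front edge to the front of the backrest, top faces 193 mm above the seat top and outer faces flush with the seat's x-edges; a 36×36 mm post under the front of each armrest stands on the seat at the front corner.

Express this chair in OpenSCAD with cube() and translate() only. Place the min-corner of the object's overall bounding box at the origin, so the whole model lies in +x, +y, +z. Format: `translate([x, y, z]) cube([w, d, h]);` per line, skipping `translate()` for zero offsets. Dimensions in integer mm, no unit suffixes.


// leg_h = 482 - 24 = 458
// arm post h = 193 - 36 = 157
translate([0, 0, 458]) cube([491, 433, 24]);
cube([31, 31, 458]);
translate([460, 0, 0]) cube([31, 31, 458]);
translate([0, 402, 0]) cube([31, 31, 458]);
translate([460, 402, 0]) cube([31, 31, 458]);
translate([0, 415, 482]) cube([491, 18, 512]);
translate([0, 0, 639]) cube([36, 415, 36]);
translate([455, 0, 639]) cube([36, 415, 36]);
translate([0, 0, 482]) cube([36, 36, 157]);
translate([455, 0, 482]) cube([36, 36, 157]);


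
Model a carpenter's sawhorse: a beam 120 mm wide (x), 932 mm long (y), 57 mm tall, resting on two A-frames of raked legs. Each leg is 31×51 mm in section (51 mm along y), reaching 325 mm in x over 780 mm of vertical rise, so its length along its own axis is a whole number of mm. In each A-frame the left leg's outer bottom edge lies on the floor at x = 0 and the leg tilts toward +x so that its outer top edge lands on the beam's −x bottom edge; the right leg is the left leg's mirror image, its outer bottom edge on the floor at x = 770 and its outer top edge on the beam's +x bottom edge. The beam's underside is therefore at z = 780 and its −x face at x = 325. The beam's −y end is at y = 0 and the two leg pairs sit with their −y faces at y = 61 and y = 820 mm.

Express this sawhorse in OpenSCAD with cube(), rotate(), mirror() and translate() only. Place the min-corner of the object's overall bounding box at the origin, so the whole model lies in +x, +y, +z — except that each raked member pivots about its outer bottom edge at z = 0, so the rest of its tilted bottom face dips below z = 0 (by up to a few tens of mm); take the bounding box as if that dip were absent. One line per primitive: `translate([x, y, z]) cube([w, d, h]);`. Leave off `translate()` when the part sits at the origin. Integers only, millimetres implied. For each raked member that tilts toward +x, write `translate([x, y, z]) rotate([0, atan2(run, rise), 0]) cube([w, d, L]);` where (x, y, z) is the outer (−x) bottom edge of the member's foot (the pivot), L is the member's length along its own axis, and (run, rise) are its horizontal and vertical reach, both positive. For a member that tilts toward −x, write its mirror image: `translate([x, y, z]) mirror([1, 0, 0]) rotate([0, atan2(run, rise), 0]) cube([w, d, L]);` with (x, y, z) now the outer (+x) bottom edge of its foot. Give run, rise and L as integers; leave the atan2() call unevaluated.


translate([325, 0, 780]) cube([120, 932, 57]);
translate([0, 61, 0]) rotate([0, atan2(325, 780), 0]) cube([31, 51, 845]);
translate([770, 61, 0]) mirror([1, 0, 0]) rotate([0, atan2(325, 780), 0]) cube([31, 51, 845]);
translate([0, 820, 0]) rotate([0, atan2(325, 780), 0]) cube([31, 51, 845]);
translate([770, 820, 0]) mirror([1, 0, 0]) rotate([0, atan2(325, 780), 0]) cube([31, 51, 845]);


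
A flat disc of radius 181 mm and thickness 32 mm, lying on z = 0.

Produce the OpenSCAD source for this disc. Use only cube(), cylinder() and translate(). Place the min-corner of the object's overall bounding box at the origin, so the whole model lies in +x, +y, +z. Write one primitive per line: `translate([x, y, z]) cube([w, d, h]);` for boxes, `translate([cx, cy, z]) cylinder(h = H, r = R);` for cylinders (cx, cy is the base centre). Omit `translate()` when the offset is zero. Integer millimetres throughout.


translate([181, 181, 0]) cylinder(h = 32, r = 181);


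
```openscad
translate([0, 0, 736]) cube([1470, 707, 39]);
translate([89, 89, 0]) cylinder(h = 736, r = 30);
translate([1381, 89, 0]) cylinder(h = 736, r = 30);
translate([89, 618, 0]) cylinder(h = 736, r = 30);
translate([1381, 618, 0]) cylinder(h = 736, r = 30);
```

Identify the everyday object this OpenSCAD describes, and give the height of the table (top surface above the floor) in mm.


A table. The table height is 775 mm.

A 1470×707×39 slab sits at z = 736 on four Ø60 mm round legs — a table. The top surface is at 736 + 39 = 775 mm.


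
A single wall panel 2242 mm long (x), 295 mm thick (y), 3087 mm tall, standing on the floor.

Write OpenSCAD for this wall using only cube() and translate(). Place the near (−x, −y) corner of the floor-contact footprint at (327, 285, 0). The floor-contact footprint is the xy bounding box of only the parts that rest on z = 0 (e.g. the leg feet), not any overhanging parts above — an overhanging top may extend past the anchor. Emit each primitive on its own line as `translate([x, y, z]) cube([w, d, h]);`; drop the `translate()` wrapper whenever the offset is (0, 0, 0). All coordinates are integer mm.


translate([327, 285, 0]) cube([2242, 295, 3087]);


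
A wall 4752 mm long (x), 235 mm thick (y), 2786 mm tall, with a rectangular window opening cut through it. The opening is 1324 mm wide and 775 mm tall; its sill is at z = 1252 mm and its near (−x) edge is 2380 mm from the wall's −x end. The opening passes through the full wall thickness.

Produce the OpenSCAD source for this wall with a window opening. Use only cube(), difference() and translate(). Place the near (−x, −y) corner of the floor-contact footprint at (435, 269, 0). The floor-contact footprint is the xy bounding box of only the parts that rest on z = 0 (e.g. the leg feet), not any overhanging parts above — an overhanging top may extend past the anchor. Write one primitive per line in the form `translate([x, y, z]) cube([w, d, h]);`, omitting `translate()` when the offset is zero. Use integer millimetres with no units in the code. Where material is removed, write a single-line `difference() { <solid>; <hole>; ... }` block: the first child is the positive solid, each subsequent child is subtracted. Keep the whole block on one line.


difference() { translate([435, 269, 0]) cube([4752, 235, 2786]); translate([2815, 269, 1252]) cube([1324, 235, 775]); }


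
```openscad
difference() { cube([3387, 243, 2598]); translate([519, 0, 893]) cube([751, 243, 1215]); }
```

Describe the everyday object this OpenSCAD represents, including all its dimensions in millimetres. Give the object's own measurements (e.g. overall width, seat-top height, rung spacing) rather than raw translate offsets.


A wall 3387 mm long (x), 243 mm thick (y), 2598 mm tall, with a rectangular window opening cut through it. The opening is 751 mm wide and 1215 mm tall; its sill is at z = 893 mm and its near (−x) edge is 519 mm from the wall's −x end. The opening passes through the full wall thickness.


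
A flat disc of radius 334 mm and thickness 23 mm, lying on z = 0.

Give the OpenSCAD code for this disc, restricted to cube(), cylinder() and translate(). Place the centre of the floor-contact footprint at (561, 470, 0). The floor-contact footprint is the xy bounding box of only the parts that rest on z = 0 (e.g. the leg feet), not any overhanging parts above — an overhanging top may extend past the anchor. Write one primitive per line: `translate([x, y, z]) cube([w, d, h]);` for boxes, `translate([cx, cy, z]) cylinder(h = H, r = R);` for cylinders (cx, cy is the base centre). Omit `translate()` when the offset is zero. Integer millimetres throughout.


translate([561, 470, 0]) cylinder(h = 23, r = 334);


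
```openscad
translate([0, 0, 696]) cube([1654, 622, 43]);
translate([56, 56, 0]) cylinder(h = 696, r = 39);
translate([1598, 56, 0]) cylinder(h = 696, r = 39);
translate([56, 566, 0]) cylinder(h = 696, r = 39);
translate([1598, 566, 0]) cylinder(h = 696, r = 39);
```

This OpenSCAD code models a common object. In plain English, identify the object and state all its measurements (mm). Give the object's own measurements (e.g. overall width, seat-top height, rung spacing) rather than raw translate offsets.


A rectangular dining table. The top is 1654×622×43 mm with its upper surface at z = 739 mm. It stands on four round legs of 78 mm diameter, each leg's bounding box inset 17 mm from the nearest pair of top edges, running from the floor to the underside of the top.


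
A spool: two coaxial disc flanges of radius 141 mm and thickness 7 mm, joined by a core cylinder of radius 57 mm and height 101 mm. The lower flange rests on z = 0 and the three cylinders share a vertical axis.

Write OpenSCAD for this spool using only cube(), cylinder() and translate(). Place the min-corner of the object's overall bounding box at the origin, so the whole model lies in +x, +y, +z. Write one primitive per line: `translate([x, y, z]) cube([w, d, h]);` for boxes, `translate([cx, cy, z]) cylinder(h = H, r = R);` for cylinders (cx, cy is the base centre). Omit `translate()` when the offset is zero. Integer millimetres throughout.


translate([141, 141, 0]) cylinder(h = 7, r = 141);
translate([141, 141, 7]) cylinder(h = 101, r = 57);
translate([141, 141, 108]) cylinder(h = 7, r = 141);


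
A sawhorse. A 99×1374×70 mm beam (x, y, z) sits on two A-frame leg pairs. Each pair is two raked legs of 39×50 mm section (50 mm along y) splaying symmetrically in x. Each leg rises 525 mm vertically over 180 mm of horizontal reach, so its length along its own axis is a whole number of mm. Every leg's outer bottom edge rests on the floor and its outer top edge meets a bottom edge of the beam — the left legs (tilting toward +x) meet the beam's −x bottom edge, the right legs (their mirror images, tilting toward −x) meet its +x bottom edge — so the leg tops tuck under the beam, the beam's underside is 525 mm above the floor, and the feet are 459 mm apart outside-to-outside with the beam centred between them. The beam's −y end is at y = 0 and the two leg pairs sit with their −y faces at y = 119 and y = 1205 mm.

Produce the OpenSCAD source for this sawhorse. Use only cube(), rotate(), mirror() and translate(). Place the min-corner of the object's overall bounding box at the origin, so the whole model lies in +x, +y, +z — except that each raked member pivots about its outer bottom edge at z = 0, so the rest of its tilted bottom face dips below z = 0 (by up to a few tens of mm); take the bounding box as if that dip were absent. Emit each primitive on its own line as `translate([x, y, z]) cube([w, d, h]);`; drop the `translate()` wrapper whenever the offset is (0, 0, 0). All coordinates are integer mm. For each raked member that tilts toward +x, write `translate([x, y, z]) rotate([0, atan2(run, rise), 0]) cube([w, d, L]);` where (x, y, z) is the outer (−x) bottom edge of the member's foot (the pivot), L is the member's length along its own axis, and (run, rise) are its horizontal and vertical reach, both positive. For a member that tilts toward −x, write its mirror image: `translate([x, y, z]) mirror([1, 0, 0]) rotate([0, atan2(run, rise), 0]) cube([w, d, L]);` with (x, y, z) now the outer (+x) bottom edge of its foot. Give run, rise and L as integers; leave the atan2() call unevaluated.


// leg length = √(180² + 525²) = 555
// right-leg outer foot x = 2·180 + 99 = 459
// beam min-corner = (180, 0, 525)
translate([180, 0, 525]) cube([99, 1374, 70]);
translate([0, 119, 0]) rotate([0, atan2(180, 525), 0]) cube([39, 50, 555]);
translate([459, 119, 0]) mirror([1, 0, 0]) rotate([0, atan2(180, 525), 0]) cube([39, 50, 555]);
translate([0, 1205, 0]) rotate([0, atan2(180, 525), 0]) cube([39, 50, 555]);
translate([459, 1205, 0]) mirror([1, 0, 0]) rotate([0, atan2(180, 525), 0]) cube([39, 50, 555]);


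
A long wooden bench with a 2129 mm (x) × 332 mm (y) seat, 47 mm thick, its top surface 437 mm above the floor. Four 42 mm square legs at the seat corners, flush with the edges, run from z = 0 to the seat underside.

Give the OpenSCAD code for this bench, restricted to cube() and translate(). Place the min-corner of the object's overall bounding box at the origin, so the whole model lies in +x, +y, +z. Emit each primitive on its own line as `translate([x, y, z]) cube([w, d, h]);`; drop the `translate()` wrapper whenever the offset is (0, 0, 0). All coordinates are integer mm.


translate([0, 0, 390]) cube([2129, 332, 47]);
cube([42, 42, 390]);
translate([0, 290, 0]) cube([42, 42, 390]);
translate([2087, 0, 0]) cube([42, 42, 390]);
translate([2087, 290, 0]) cube([42, 42, 390]);


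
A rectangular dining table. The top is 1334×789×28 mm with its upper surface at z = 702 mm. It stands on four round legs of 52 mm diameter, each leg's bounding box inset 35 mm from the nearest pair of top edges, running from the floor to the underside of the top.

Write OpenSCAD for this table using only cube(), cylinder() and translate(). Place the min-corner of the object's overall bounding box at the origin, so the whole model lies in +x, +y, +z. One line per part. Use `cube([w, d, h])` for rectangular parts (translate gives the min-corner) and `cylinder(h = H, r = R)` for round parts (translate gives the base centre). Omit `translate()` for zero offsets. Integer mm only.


// leg_h = 702 - 28 = 674
translate([0, 0, 674]) cube([1334, 789, 28]);
translate([61, 61, 0]) cylinder(h = 674, r = 26);
translate([1273, 61, 0]) cylinder(h = 674, r = 26);
translate([61, 728, 0]) cylinder(h = 674, r = 26);
translate([1273, 728, 0]) cylinder(h = 674, r = 26);


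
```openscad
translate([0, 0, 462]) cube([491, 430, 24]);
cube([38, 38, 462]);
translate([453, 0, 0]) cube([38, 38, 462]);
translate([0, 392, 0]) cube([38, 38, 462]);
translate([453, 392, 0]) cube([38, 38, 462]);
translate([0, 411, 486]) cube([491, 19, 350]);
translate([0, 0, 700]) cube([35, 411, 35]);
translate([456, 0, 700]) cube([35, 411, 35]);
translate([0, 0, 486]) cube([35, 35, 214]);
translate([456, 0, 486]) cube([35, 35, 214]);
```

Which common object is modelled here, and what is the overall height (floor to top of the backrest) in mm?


A chair. The overall height is 836 mm.

A slab on four corner posts with a tall panel at the back — a chair. The seat slab sits at z = 462 with thickness 24, and the 350 mm backrest starts at the seat top, so the overall height is 462 + 24 + 350 = 836 mm.


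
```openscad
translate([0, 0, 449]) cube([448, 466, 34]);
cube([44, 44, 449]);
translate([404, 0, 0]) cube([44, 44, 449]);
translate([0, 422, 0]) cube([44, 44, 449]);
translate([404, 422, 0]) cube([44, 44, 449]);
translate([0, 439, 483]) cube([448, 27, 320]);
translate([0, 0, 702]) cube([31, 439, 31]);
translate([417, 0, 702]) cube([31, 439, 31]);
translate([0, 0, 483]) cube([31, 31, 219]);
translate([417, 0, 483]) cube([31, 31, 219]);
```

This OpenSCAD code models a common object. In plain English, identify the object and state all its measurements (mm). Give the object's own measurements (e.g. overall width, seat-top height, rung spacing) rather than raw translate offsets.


A chair. The seat is a 448×466×34 mm slab with its top at z = 483 mm, on four 44×44 mm corner legs (flush with the seat edges, standing on z = 0). A flat backrest 27 mm thick, 320 mm tall, spans the full seat width and rises from the seat top along its +y edge, rear face flush with the rear of the seat. Two armrests of 31×31 mm section run along each side from the seat's front edge to the front of the backrest, top faces 250 mm above the seat top and outer faces flush with the seat's x-edges; a 31×31 mm post under the front of each armrest stands on the seat at the front corner.


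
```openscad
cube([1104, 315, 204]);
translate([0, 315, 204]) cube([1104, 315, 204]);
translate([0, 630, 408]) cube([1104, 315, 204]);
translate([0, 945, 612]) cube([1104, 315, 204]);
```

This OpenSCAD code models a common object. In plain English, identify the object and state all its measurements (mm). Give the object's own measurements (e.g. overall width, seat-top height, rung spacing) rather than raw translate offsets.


A straight staircase of 4 solid steps. Each step is 1104 mm wide (x), 315 mm deep (y, the going) and 204 mm tall (the rise). The first step rests on the floor; each subsequent step sits one going further in +y and one rise higher in +z, directly behind and above the previous step with no overlap.


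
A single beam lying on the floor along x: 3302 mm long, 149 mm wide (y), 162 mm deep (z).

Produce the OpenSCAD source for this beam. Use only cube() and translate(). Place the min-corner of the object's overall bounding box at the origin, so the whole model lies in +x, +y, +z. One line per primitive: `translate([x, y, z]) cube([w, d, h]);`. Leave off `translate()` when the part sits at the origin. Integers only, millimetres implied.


cube([3302, 149, 162]);


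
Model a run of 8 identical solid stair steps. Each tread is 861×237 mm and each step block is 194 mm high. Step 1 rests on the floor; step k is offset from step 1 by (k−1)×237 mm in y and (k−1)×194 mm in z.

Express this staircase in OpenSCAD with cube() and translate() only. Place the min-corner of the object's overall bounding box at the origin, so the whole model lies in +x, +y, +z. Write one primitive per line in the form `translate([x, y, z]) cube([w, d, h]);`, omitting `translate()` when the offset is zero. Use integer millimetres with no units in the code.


cube([861, 237, 194]);
translate([0, 237, 194]) cube([861, 237, 194]);
translate([0, 474, 388]) cube([861, 237, 194]);
translate([0, 711, 582]) cube([861, 237, 194]);
translate([0, 948, 776]) cube([861, 237, 194]);
translate([0, 1185, 970]) cube([861, 237, 194]);
translate([0, 1422, 1164]) cube([861, 237, 194]);
translate([0, 1659, 1358]) cube([861, 237, 194]);


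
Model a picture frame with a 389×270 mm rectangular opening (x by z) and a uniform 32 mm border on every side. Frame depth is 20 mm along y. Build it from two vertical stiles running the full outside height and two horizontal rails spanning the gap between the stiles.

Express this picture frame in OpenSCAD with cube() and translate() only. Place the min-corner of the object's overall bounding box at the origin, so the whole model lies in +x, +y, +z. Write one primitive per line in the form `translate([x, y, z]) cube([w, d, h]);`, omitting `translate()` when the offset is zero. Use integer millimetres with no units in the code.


cube([32, 20, 334]);
translate([421, 0, 0]) cube([32, 20, 334]);
translate([32, 0, 0]) cube([389, 20, 32]);
translate([32, 0, 302]) cube([389, 20, 32]);


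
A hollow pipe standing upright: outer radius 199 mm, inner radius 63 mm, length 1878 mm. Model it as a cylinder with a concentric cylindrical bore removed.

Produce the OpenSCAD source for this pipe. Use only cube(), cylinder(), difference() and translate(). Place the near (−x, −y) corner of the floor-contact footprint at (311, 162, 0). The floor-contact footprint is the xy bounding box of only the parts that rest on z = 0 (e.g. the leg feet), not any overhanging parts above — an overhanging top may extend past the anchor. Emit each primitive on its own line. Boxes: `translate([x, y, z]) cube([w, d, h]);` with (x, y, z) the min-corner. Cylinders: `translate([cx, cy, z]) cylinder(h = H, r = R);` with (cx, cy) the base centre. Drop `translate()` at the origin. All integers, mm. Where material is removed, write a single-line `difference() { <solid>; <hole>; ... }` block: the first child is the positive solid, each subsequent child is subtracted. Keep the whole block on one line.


difference() { translate([510, 361, 0]) cylinder(h = 1878, r = 199); translate([510, 361, 0]) cylinder(h = 1878, r = 63); }
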